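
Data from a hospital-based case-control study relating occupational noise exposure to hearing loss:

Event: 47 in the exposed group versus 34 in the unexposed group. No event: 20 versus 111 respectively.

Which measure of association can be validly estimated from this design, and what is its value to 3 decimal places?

From the description: a = 47, b = 20, c = 34, d = 111.
This is a hospital-based case-control study: participants were sampled on outcome status, so risks in the source population cannot be estimated directly — relative risk is not valid here. The odds ratio is the appropriate measure.
OR = (a·d)/(b·c) = (47 × 111) / (20 × 34) = 5217 / 680 = 7.67206

7.672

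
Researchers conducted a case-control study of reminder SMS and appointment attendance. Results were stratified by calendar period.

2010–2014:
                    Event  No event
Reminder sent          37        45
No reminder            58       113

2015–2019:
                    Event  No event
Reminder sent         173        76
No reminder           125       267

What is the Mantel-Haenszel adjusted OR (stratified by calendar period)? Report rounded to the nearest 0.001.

OR_MH = Σ(aᵢdᵢ/nᵢ) / Σ(bᵢcᵢ/nᵢ), where nᵢ is the stratum total.
Stratum 1 (2010–2014): n = 253; a·d/n = 37·113/253 = 16.5257; b·c/n = 45·58/253 = 10.3162
Stratum 2 (2015–2019): n = 641; a·d/n = 173·267/641 = 72.0608; b·c/n = 76·125/641 = 14.8206
OR_MH = (16.5257 + 72.0608) / (10.3162 + 14.8206) = 88.5865 / 25.1368 = 3.52418

3.524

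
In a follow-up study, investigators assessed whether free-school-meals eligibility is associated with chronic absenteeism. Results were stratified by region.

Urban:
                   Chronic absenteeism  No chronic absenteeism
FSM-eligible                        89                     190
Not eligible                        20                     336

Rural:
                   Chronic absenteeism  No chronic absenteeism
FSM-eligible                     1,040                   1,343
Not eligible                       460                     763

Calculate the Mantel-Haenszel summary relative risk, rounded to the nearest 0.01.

1.29

RR_MH = Σ(aᵢ·n₀ᵢ/nᵢ) / Σ(cᵢ·n₁ᵢ/nᵢ), with n₁ᵢ = aᵢ+bᵢ (exposed), n₀ᵢ = cᵢ+dᵢ (unexposed), nᵢ = n₁ᵢ+n₀ᵢ.
Stratum 1 (Urban): n₁ = 279, n₀ = 356, n = 635; a·n₀/n = 89·356/635 = 49.8961; c·n₁/n = 20·279/635 = 8.7874
Stratum 2 (Rural): n₁ = 2383, n₀ = 1223, n = 3606; a·n₀/n = 1040·1223/3606 = 352.7232; c·n₁/n = 460·2383/3606 = 303.9878
RR_MH = (49.8961 + 352.7232) / (8.7874 + 303.9878) = 402.6193 / 312.7752 = 1.28725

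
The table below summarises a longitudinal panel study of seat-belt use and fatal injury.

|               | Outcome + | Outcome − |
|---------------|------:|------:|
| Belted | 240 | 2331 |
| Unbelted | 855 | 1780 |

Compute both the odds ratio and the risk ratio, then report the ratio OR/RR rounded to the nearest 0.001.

Cells: a = 240, b = 2331, c = 855, d = 1780.
OR = (240·1780)/(2331·855) = 427200/1993005 = 0.21435
Risk in exposed = 240/2571 = 0.09335; risk in unexposed = 855/2635 = 0.32448; RR = 0.28769
OR/RR = 0.21435 / 0.28769 = 0.74507
The outcome is not rare, so the OR lies further from 1 than the RR.

0.745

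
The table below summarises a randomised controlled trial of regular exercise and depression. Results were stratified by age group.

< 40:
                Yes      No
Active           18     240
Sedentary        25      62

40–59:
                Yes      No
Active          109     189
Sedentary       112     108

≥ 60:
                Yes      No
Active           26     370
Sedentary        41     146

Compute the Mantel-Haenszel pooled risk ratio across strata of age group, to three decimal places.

RR_MH = Σ(aᵢ·n₀ᵢ/nᵢ) / Σ(cᵢ·n₁ᵢ/nᵢ), with n₁ᵢ = aᵢ+bᵢ (exposed), n₀ᵢ = cᵢ+dᵢ (unexposed), nᵢ = n₁ᵢ+n₀ᵢ.
Stratum 1 (< 40): n₁ = 258, n₀ = 87, n = 345; a·n₀/n = 18·87/345 = 4.5391; c·n₁/n = 25·258/345 = 18.6957
Stratum 2 (40–59): n₁ = 298, n₀ = 220, n = 518; a·n₀/n = 109·220/518 = 46.2934; c·n₁/n = 112·298/518 = 64.4324
Stratum 3 (≥ 60): n₁ = 396, n₀ = 187, n = 583; a·n₀/n = 26·187/583 = 8.3396; c·n₁/n = 41·396/583 = 27.8491
RR_MH = (4.5391 + 46.2934 + 8.3396) / (18.6957 + 64.4324 + 27.8491) = 59.1722 / 110.9771 = 0.53319

0.533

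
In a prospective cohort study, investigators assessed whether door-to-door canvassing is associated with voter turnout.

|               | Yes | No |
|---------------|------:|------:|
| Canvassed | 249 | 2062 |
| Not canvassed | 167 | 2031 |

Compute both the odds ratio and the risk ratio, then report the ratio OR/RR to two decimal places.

1.04

Cells: a = 249, b = 2062, c = 167, d = 2031.
OR = (249·2031)/(2062·167) = 505719/344354 = 1.46860
Risk in exposed = 249/2311 = 0.10775; risk in unexposed = 167/2198 = 0.07598; RR = 1.41811
OR/RR = 1.46860 / 1.41811 = 1.03560
The outcome is not rare, so the OR lies further from 1 than the RR.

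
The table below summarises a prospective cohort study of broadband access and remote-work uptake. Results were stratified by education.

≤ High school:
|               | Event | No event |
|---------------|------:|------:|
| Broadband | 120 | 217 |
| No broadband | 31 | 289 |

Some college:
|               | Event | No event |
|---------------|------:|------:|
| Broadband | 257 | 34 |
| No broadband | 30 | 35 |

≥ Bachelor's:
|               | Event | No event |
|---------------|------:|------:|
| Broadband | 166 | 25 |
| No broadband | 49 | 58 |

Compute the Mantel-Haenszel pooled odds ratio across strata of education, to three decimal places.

OR_MH = Σ(aᵢdᵢ/nᵢ) / Σ(bᵢcᵢ/nᵢ), where nᵢ is the stratum total.
Stratum 1 (≤ High school): n = 657; a·d/n = 120·289/657 = 52.7854; b·c/n = 217·31/657 = 10.2390
Stratum 2 (Some college): n = 356; a·d/n = 257·35/356 = 25.2669; b·c/n = 34·30/356 = 2.8652
Stratum 3 (≥ Bachelor's): n = 298; a·d/n = 166·58/298 = 32.3087; b·c/n = 25·49/298 = 4.1107
OR_MH = (52.7854 + 25.2669 + 32.3087) / (10.2390 + 2.8652 + 4.1107) = 110.3610 / 17.2149 = 6.41079

6.411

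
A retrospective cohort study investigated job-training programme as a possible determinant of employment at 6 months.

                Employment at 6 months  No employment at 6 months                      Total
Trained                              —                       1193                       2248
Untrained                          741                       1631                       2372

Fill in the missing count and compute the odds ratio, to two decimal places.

1.95

The missing cell is in the exposed row: 2248 − 1193 = 1055.
So a = 1055, b = 1193, c = 741, d = 1631.
OR = (a·d)/(b·c) = (1055 × 1631) / (1193 × 741) = 1720705 / 884013 = 1.94647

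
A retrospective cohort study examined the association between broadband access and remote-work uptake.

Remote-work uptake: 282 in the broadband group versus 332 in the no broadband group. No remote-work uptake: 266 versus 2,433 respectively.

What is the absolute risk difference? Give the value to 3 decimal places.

0.395

From the description: a = 282, b = 266, c = 332, d = 2433.
Risk in exposed = 282/548 = 0.514599; risk in unexposed = 332/2765 = 0.120072.
Risk difference = 0.514599 − 0.120072 = 0.394526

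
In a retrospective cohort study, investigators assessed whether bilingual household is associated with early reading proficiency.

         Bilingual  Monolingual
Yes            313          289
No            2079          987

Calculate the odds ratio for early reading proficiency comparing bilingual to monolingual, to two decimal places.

Reading the table with exposure as columns: a = 313 (Bilingual, case), b = 2079 (Bilingual, non-case), c = 289 (Monolingual, case), d = 987.
OR = (a·d)/(b·c) = (313 × 987) / (2079 × 289) = 308931 / 600831 = 0.51417
Exposure is associated with lower odds of early reading proficiency (OR = 0.51 < 1).

0.51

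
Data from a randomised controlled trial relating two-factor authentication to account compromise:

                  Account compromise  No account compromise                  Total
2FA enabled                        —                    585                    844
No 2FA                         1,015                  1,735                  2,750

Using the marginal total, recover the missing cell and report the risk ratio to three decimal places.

0.831

The missing cell is in the exposed row: 844 − 585 = 259.
So a = 259, b = 585, c = 1015, d = 1735.
RR = [a/(a+b)] / [c/(c+d)] = (259/844) / (1015/2750) = 0.30687/0.36909 = 0.83143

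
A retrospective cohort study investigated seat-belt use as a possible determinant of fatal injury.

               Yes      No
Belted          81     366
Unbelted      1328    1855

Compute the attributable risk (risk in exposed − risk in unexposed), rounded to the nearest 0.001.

Cells: a = 81, b = 366, c = 1328, d = 1855.
Risk in exposed = 81/447 = 0.181208; risk in unexposed = 1328/3183 = 0.417216.
Risk difference = 0.181208 − 0.417216 = -0.236008

-0.236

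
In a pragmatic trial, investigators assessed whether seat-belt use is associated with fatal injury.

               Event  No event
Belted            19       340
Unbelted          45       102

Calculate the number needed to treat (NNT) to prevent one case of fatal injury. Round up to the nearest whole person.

Risk in treated group = 19/359 = 0.05292; risk in control = 45/147 = 0.30612.
Absolute risk reduction = 0.30612 − 0.05292 = 0.25320
NNT = 1 / ARR = 1 / 0.25320 = 3.949 → round up → 4

4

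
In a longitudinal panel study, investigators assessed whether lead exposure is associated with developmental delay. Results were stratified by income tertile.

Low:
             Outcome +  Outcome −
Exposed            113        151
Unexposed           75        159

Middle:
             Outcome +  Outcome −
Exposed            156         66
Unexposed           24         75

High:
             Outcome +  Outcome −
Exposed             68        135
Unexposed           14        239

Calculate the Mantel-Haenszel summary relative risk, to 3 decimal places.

2.220

RR_MH = Σ(aᵢ·n₀ᵢ/nᵢ) / Σ(cᵢ·n₁ᵢ/nᵢ), with n₁ᵢ = aᵢ+bᵢ (exposed), n₀ᵢ = cᵢ+dᵢ (unexposed), nᵢ = n₁ᵢ+n₀ᵢ.
Stratum 1 (Low): n₁ = 264, n₀ = 234, n = 498; a·n₀/n = 113·234/498 = 53.0964; c·n₁/n = 75·264/498 = 39.7590
Stratum 2 (Middle): n₁ = 222, n₀ = 99, n = 321; a·n₀/n = 156·99/321 = 48.1121; c·n₁/n = 24·222/321 = 16.5981
Stratum 3 (High): n₁ = 203, n₀ = 253, n = 456; a·n₀/n = 68·253/456 = 37.7281; c·n₁/n = 14·203/456 = 6.2325
RR_MH = (53.0964 + 48.1121 + 37.7281) / (39.7590 + 16.5981 + 6.2325) = 138.9366 / 62.5896 = 2.21980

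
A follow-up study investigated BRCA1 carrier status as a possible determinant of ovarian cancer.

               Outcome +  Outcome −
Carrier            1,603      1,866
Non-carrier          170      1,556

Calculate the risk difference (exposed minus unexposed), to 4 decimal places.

Cells: a = 1603, b = 1866, c = 170, d = 1556.
Risk in exposed = 1603/3469 = 0.462093; risk in unexposed = 170/1726 = 0.098494.
Risk difference = 0.462093 − 0.098494 = 0.363599

0.3636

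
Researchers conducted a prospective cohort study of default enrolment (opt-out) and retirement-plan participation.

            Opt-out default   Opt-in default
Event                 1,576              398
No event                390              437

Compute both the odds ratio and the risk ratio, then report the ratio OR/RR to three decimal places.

2.638

Reading the table with exposure as columns: a = 1576 (Opt-out default, case), b = 390 (Opt-out default, non-case), c = 398 (Opt-in default, case), d = 437.
OR = (1576·437)/(390·398) = 688712/155220 = 4.43701
Risk in exposed = 1576/1966 = 0.80163; risk in unexposed = 398/835 = 0.47665; RR = 1.68181
OR/RR = 4.43701 / 1.68181 = 2.63824
The outcome is not rare, so the OR lies further from 1 than the RR.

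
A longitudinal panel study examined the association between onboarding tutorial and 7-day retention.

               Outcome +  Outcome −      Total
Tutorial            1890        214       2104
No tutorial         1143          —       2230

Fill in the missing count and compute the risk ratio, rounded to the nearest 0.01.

The missing cell is in the unexposed row: 2230 − 1143 = 1087.
So a = 1890, b = 214, c = 1143, d = 1087.
RR = [a/(a+b)] / [c/(c+d)] = (1890/2104) / (1143/2230) = 0.89829/0.51256 = 1.75257

1.75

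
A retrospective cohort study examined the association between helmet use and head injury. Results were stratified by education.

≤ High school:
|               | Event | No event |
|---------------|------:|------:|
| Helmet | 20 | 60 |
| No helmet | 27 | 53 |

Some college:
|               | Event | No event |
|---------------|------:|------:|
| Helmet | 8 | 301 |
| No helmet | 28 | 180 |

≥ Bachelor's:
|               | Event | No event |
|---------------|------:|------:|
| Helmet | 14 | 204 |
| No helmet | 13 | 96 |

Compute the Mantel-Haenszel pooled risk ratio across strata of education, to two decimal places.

0.46

RR_MH = Σ(aᵢ·n₀ᵢ/nᵢ) / Σ(cᵢ·n₁ᵢ/nᵢ), with n₁ᵢ = aᵢ+bᵢ (exposed), n₀ᵢ = cᵢ+dᵢ (unexposed), nᵢ = n₁ᵢ+n₀ᵢ.
Stratum 1 (≤ High school): n₁ = 80, n₀ = 80, n = 160; a·n₀/n = 20·80/160 = 10.0000; c·n₁/n = 27·80/160 = 13.5000
Stratum 2 (Some college): n₁ = 309, n₀ = 208, n = 517; a·n₀/n = 8·208/517 = 3.2186; c·n₁/n = 28·309/517 = 16.7350
Stratum 3 (≥ Bachelor's): n₁ = 218, n₀ = 109, n = 327; a·n₀/n = 14·109/327 = 4.6667; c·n₁/n = 13·218/327 = 8.6667
RR_MH = (10.0000 + 3.2186 + 4.6667) / (13.5000 + 16.7350 + 8.6667) = 17.8852 / 38.9017 = 0.45975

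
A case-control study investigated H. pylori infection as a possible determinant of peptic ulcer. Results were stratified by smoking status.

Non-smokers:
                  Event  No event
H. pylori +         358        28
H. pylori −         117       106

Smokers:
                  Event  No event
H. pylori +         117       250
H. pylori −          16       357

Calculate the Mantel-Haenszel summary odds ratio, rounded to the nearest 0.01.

OR_MH = Σ(aᵢdᵢ/nᵢ) / Σ(bᵢcᵢ/nᵢ), where nᵢ is the stratum total.
Stratum 1 (Non-smokers): n = 609; a·d/n = 358·106/609 = 62.3120; b·c/n = 28·117/609 = 5.3793
Stratum 2 (Smokers): n = 740; a·d/n = 117·357/740 = 56.4446; b·c/n = 250·16/740 = 5.4054
OR_MH = (62.3120 + 56.4446) / (5.3793 + 5.4054) = 118.7566 / 10.7847 = 11.01156

11.01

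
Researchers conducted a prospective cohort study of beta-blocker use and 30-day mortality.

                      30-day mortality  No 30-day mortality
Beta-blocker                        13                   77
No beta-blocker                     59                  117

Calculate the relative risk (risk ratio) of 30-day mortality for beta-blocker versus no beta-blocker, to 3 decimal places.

Cells: a = 13, b = 77, c = 59, d = 117.
Risk in exposed = 13/90 = 0.14444; risk in unexposed = 59/176 = 0.33523.
RR = 0.14444 / 0.33523 = 0.43089
The risk is 57% lower among the exposed than among the unexposed.

0.431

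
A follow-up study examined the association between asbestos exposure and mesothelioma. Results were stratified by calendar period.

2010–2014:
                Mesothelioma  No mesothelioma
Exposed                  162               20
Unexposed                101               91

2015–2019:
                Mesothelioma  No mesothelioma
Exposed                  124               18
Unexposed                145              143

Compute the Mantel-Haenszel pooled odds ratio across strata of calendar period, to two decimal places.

7.03

OR_MH = Σ(aᵢdᵢ/nᵢ) / Σ(bᵢcᵢ/nᵢ), where nᵢ is the stratum total.
Stratum 1 (2010–2014): n = 374; a·d/n = 162·91/374 = 39.4171; b·c/n = 20·101/374 = 5.4011
Stratum 2 (2015–2019): n = 430; a·d/n = 124·143/430 = 41.2372; b·c/n = 18·145/430 = 6.0698
OR_MH = (39.4171 + 41.2372) / (5.4011 + 6.0698) = 80.6543 / 11.4708 = 7.03125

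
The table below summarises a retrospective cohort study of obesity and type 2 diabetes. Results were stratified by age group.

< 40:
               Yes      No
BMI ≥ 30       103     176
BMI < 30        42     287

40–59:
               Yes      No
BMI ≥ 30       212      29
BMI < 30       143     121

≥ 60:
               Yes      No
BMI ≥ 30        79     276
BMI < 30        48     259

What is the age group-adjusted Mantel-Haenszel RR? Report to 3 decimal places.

RR_MH = Σ(aᵢ·n₀ᵢ/nᵢ) / Σ(cᵢ·n₁ᵢ/nᵢ), with n₁ᵢ = aᵢ+bᵢ (exposed), n₀ᵢ = cᵢ+dᵢ (unexposed), nᵢ = n₁ᵢ+n₀ᵢ.
Stratum 1 (< 40): n₁ = 279, n₀ = 329, n = 608; a·n₀/n = 103·329/608 = 55.7352; c·n₁/n = 42·279/608 = 19.2730
Stratum 2 (40–59): n₁ = 241, n₀ = 264, n = 505; a·n₀/n = 212·264/505 = 110.8277; c·n₁/n = 143·241/505 = 68.2436
Stratum 3 (≥ 60): n₁ = 355, n₀ = 307, n = 662; a·n₀/n = 79·307/662 = 36.6360; c·n₁/n = 48·355/662 = 25.7402
RR_MH = (55.7352 + 110.8277 + 36.6360) / (19.2730 + 68.2436 + 25.7402) = 203.1989 / 113.2568 = 1.79414

1.794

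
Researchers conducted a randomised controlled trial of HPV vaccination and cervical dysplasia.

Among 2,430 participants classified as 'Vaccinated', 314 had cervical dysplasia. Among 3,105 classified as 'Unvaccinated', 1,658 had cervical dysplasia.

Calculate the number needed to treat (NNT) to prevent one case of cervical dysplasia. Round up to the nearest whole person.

Risk in treated group = 314/2430 = 0.12922; risk in control = 1658/3105 = 0.53398.
Absolute risk reduction = 0.53398 − 0.12922 = 0.40476
NNT = 1 / ARR = 1 / 0.40476 = 2.471 → round up → 3

3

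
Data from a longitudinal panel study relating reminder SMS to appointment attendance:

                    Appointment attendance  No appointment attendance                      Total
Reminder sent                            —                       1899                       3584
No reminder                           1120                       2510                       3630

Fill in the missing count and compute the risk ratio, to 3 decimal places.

1.524

The missing cell is in the exposed row: 3584 − 1899 = 1685.
So a = 1685, b = 1899, c = 1120, d = 2510.
RR = [a/(a+b)] / [c/(c+d)] = (1685/3584) / (1120/3630) = 0.47015/0.30854 = 1.52377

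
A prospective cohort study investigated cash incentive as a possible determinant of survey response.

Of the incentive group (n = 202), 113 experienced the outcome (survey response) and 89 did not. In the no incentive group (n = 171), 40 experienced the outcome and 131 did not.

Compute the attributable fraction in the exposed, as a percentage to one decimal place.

58.2

From the description: a = 113, b = 89, c = 40, d = 131.
Risk in exposed = 113/202 = 0.55941; risk in unexposed = 40/171 = 0.23392.
RR = 0.55941/0.23392 = 2.39146
AR% = (RR − 1)/RR × 100 = (2.39146 − 1)/2.39146 × 100 = 58.1845%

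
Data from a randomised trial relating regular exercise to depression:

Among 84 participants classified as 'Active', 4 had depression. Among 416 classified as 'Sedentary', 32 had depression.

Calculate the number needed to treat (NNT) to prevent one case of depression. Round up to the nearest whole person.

Risk in treated group = 4/84 = 0.04762; risk in control = 32/416 = 0.07692.
Absolute risk reduction = 0.07692 − 0.04762 = 0.02930
NNT = 1 / ARR = 1 / 0.02930 = 34.125 → round up → 35

35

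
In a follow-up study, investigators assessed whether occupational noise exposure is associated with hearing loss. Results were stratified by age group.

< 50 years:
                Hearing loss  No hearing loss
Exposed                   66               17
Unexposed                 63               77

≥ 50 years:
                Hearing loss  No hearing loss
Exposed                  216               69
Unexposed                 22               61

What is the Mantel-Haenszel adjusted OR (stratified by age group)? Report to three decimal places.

6.563

OR_MH = Σ(aᵢdᵢ/nᵢ) / Σ(bᵢcᵢ/nᵢ), where nᵢ is the stratum total.
Stratum 1 (< 50 years): n = 223; a·d/n = 66·77/223 = 22.7892; b·c/n = 17·63/223 = 4.8027
Stratum 2 (≥ 50 years): n = 368; a·d/n = 216·61/368 = 35.8043; b·c/n = 69·22/368 = 4.1250
OR_MH = (22.7892 + 35.8043) / (4.8027 + 4.1250) = 58.5936 / 8.9277 = 6.56313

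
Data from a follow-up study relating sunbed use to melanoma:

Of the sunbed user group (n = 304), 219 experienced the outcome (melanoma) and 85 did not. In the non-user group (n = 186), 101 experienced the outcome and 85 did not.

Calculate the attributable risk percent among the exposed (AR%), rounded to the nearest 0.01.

24.62

From the description: a = 219, b = 85, c = 101, d = 85.
Risk in exposed = 219/304 = 0.72039; risk in unexposed = 101/186 = 0.54301.
RR = 0.72039/0.54301 = 1.32667
AR% = (RR − 1)/RR × 100 = (1.32667 − 1)/1.32667 × 100 = 24.6232%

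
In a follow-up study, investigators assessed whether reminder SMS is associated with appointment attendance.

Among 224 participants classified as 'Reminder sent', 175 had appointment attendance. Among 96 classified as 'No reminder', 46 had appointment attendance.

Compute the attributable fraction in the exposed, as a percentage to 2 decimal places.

38.67

From the description: a = 175, b = 49, c = 46, d = 50.
Risk in exposed = 175/224 = 0.78125; risk in unexposed = 46/96 = 0.47917.
RR = 0.78125/0.47917 = 1.63043
AR% = (RR − 1)/RR × 100 = (1.63043 − 1)/1.63043 × 100 = 38.6667%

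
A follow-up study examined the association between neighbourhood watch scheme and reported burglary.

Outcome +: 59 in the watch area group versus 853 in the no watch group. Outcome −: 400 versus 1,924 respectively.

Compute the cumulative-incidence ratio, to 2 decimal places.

From the description: a = 59, b = 400, c = 853, d = 1924.
Risk in exposed = 59/459 = 0.12854; risk in unexposed = 853/2777 = 0.30717.
RR = 0.12854 / 0.30717 = 0.41847
The risk is 58% lower among the exposed than among the unexposed.

0.42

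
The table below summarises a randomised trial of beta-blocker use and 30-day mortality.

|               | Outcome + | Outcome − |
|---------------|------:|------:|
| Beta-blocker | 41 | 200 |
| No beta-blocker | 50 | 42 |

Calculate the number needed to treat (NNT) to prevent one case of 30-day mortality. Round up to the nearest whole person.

Risk in treated group = 41/241 = 0.17012; risk in control = 50/92 = 0.54348.
Absolute risk reduction = 0.54348 − 0.17012 = 0.37335
NNT = 1 / ARR = 1 / 0.37335 = 2.678 → round up → 3

3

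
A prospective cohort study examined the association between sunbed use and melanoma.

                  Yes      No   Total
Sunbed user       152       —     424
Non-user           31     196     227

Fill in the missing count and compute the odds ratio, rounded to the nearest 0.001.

3.533

The missing cell is in the exposed row: 424 − 152 = 272.
So a = 152, b = 272, c = 31, d = 196.
OR = (a·d)/(b·c) = (152 × 196) / (272 × 31) = 29792 / 8432 = 3.53321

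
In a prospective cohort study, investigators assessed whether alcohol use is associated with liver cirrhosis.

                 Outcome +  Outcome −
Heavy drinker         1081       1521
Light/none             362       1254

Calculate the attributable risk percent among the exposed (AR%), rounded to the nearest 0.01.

46.08

Cells: a = 1081, b = 1521, c = 362, d = 1254.
Risk in exposed = 1081/2602 = 0.41545; risk in unexposed = 362/1616 = 0.22401.
RR = 0.41545/0.22401 = 1.85460
AR% = (RR − 1)/RR × 100 = (1.85460 − 1)/1.85460 × 100 = 46.0801%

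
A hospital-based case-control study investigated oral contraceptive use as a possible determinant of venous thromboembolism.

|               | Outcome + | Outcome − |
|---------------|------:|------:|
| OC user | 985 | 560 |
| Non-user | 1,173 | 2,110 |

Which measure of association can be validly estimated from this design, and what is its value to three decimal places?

3.164

Cells: a = 985, b = 560, c = 1173, d = 2110.
This is a hospital-based case-control study: participants were sampled on outcome status, so risks in the source population cannot be estimated directly — relative risk is not valid here. The odds ratio is the appropriate measure.
OR = (a·d)/(b·c) = (985 × 2110) / (560 × 1173) = 2078350 / 656880 = 3.16397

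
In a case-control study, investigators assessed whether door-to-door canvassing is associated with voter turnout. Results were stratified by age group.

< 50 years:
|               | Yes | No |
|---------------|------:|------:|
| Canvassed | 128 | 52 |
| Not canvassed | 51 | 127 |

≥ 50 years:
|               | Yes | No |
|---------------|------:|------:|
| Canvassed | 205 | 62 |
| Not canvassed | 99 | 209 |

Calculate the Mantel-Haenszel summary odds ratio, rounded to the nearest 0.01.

6.63

OR_MH = Σ(aᵢdᵢ/nᵢ) / Σ(bᵢcᵢ/nᵢ), where nᵢ is the stratum total.
Stratum 1 (< 50 years): n = 358; a·d/n = 128·127/358 = 45.4078; b·c/n = 52·51/358 = 7.4078
Stratum 2 (≥ 50 years): n = 575; a·d/n = 205·209/575 = 74.5130; b·c/n = 62·99/575 = 10.6748
OR_MH = (45.4078 + 74.5130) / (7.4078 + 10.6748) = 119.9209 / 18.0826 = 6.63184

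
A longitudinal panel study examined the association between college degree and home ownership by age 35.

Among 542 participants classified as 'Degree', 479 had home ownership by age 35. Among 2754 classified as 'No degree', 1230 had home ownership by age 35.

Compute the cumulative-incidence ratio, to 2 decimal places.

From the description: a = 479, b = 63, c = 1230, d = 1524.
Risk in exposed = 479/542 = 0.88376; risk in unexposed = 1230/2754 = 0.44662.
RR = 0.88376 / 0.44662 = 1.97877
The risk among the exposed is 1.98 times that among the unexposed.

1.98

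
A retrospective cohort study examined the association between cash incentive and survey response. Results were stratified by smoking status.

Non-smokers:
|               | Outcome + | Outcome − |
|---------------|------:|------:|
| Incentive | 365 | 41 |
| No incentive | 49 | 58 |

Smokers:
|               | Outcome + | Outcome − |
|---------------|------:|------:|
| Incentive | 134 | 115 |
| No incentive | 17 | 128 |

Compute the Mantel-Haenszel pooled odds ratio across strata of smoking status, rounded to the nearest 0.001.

9.552

OR_MH = Σ(aᵢdᵢ/nᵢ) / Σ(bᵢcᵢ/nᵢ), where nᵢ is the stratum total.
Stratum 1 (Non-smokers): n = 513; a·d/n = 365·58/513 = 41.2671; b·c/n = 41·49/513 = 3.9162
Stratum 2 (Smokers): n = 394; a·d/n = 134·128/394 = 43.5330; b·c/n = 115·17/394 = 4.9619
OR_MH = (41.2671 + 43.5330) / (3.9162 + 4.9619) = 84.8001 / 8.8781 = 9.55159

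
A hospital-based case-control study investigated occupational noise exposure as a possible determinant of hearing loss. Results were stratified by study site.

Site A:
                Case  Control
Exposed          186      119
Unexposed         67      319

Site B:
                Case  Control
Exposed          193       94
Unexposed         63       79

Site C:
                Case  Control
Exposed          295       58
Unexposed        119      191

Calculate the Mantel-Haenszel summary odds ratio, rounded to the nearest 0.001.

OR_MH = Σ(aᵢdᵢ/nᵢ) / Σ(bᵢcᵢ/nᵢ), where nᵢ is the stratum total.
Stratum 1 (Site A): n = 691; a·d/n = 186·319/691 = 85.8669; b·c/n = 119·67/691 = 11.5384
Stratum 2 (Site B): n = 429; a·d/n = 193·79/429 = 35.5408; b·c/n = 94·63/429 = 13.8042
Stratum 3 (Site C): n = 663; a·d/n = 295·191/663 = 84.9849; b·c/n = 58·119/663 = 10.4103
OR_MH = (85.8669 + 35.5408 + 84.9849) / (11.5384 + 13.8042 + 10.4103) = 206.3926 / 35.7528 = 5.77277

5.773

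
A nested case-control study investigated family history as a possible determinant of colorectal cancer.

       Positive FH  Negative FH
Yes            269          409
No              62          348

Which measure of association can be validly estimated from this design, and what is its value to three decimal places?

Reading the table with exposure as columns: a = 269 (Positive FH, case), b = 62 (Positive FH, non-case), c = 409 (Negative FH, case), d = 348.
This is a nested case-control study: participants were sampled on outcome status, so risks in the source population cannot be estimated directly — relative risk is not valid here. The odds ratio is the appropriate measure.
OR = (a·d)/(b·c) = (269 × 348) / (62 × 409) = 93612 / 25358 = 3.69162

3.692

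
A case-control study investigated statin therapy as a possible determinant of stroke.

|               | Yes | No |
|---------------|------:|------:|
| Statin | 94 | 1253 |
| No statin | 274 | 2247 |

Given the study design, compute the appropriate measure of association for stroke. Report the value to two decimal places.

0.62

Cells: a = 94, b = 1253, c = 274, d = 2247.
This is a case-control study: participants were sampled on outcome status, so risks in the source population cannot be estimated directly — relative risk is not valid here. The odds ratio is the appropriate measure.
OR = (a·d)/(b·c) = (94 × 2247) / (1253 × 274) = 211218 / 343322 = 0.61522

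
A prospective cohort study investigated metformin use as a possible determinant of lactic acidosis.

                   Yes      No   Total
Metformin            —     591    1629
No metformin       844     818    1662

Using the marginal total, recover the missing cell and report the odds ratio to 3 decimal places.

The missing cell is in the exposed row: 1629 − 591 = 1038.
So a = 1038, b = 591, c = 844, d = 818.
OR = (a·d)/(b·c) = (1038 × 818) / (591 × 844) = 849084 / 498804 = 1.70224

1.702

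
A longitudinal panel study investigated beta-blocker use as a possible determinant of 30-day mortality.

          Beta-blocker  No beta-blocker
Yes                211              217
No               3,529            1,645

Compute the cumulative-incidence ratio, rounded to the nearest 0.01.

0.48

Reading the table with exposure as columns: a = 211 (Beta-blocker, case), b = 3529 (Beta-blocker, non-case), c = 217 (No beta-blocker, case), d = 1645.
Risk in exposed = 211/3740 = 0.05642; risk in unexposed = 217/1862 = 0.11654.
RR = 0.05642 / 0.11654 = 0.48410
The risk is 52% lower among the exposed than among the unexposed.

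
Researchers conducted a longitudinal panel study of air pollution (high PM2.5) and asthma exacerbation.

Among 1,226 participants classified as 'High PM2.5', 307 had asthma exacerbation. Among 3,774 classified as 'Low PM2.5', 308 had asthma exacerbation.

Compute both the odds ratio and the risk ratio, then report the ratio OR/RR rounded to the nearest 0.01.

From the description: a = 307, b = 919, c = 308, d = 3466.
OR = (307·3466)/(919·308) = 1064062/283052 = 3.75925
Risk in exposed = 307/1226 = 0.25041; risk in unexposed = 308/3774 = 0.08161; RR = 3.06831
OR/RR = 3.75925 / 3.06831 = 1.22518
The outcome is not rare, so the OR lies further from 1 than the RR.

1.23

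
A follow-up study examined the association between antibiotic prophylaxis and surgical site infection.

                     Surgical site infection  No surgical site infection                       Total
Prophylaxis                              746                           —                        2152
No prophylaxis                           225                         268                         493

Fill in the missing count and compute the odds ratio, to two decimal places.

0.63

The missing cell is in the exposed row: 2152 − 746 = 1406.
So a = 746, b = 1406, c = 225, d = 268.
OR = (a·d)/(b·c) = (746 × 268) / (1406 × 225) = 199928 / 316350 = 0.63198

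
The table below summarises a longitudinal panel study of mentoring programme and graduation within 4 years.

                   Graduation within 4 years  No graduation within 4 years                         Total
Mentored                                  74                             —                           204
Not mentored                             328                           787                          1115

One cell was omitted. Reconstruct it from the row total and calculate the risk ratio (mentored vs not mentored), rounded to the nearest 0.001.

The missing cell is in the exposed row: 204 − 74 = 130.
So a = 74, b = 130, c = 328, d = 787.
RR = [a/(a+b)] / [c/(c+d)] = (74/204) / (328/1115) = 0.36275/0.29417 = 1.23311

1.233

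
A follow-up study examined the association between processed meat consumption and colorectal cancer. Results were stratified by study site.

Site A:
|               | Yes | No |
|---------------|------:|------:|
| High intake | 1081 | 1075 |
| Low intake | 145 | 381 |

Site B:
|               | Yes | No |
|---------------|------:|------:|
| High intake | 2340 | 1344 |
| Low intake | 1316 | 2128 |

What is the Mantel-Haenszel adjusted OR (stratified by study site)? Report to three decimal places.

2.783

OR_MH = Σ(aᵢdᵢ/nᵢ) / Σ(bᵢcᵢ/nᵢ), where nᵢ is the stratum total.
Stratum 1 (Site A): n = 2682; a·d/n = 1081·381/2682 = 153.5649; b·c/n = 1075·145/2682 = 58.1189
Stratum 2 (Site B): n = 7128; a·d/n = 2340·2128/7128 = 698.5859; b·c/n = 1344·1316/7128 = 248.1347
OR_MH = (153.5649 + 698.5859) / (58.1189 + 248.1347) = 852.1507 / 306.2536 = 2.78250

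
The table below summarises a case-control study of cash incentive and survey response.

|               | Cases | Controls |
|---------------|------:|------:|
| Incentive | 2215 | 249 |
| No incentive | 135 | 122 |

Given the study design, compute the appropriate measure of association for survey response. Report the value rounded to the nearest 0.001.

Cells: a = 2215, b = 249, c = 135, d = 122.
This is a case-control study: participants were sampled on outcome status, so risks in the source population cannot be estimated directly — relative risk is not valid here. The odds ratio is the appropriate measure.
OR = (a·d)/(b·c) = (2215 × 122) / (249 × 135) = 270230 / 33615 = 8.03897

8.039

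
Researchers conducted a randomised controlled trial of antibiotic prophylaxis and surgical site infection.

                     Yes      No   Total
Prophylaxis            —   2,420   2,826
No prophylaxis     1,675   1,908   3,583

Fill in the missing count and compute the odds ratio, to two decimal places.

The missing cell is in the exposed row: 2826 − 2420 = 406.
So a = 406, b = 2420, c = 1675, d = 1908.
OR = (a·d)/(b·c) = (406 × 1908) / (2420 × 1675) = 774648 / 4053500 = 0.19111

0.19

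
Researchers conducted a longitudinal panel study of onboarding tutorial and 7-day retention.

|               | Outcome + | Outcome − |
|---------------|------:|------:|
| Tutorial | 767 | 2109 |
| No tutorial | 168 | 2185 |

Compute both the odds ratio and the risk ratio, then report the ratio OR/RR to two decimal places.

Cells: a = 767, b = 2109, c = 168, d = 2185.
OR = (767·2185)/(2109·168) = 1675895/354312 = 4.73000
Risk in exposed = 767/2876 = 0.26669; risk in unexposed = 168/2353 = 0.07140; RR = 3.73525
OR/RR = 4.73000 / 3.73525 = 1.26632
The outcome is not rare, so the OR lies further from 1 than the RR.

1.27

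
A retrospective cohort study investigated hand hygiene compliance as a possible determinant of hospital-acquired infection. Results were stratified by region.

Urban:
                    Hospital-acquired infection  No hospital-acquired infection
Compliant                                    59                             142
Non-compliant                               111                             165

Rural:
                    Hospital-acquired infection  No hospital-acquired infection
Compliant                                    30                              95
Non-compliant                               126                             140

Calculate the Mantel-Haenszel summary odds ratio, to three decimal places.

OR_MH = Σ(aᵢdᵢ/nᵢ) / Σ(bᵢcᵢ/nᵢ), where nᵢ is the stratum total.
Stratum 1 (Urban): n = 477; a·d/n = 59·165/477 = 20.4088; b·c/n = 142·111/477 = 33.0440
Stratum 2 (Rural): n = 391; a·d/n = 30·140/391 = 10.7417; b·c/n = 95·126/391 = 30.6138
OR_MH = (20.4088 + 10.7417) / (33.0440 + 30.6138) = 31.1505 / 63.6578 = 0.48934

0.489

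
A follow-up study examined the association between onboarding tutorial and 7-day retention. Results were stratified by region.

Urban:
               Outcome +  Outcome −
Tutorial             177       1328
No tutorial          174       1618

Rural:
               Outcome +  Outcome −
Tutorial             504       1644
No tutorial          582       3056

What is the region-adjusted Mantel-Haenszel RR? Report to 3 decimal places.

1.398

RR_MH = Σ(aᵢ·n₀ᵢ/nᵢ) / Σ(cᵢ·n₁ᵢ/nᵢ), with n₁ᵢ = aᵢ+bᵢ (exposed), n₀ᵢ = cᵢ+dᵢ (unexposed), nᵢ = n₁ᵢ+n₀ᵢ.
Stratum 1 (Urban): n₁ = 1505, n₀ = 1792, n = 3297; a·n₀/n = 177·1792/3297 = 96.2038; c·n₁/n = 174·1505/3297 = 79.4268
Stratum 2 (Rural): n₁ = 2148, n₀ = 3638, n = 5786; a·n₀/n = 504·3638/5786 = 316.8946; c·n₁/n = 582·2148/5786 = 216.0622
RR_MH = (96.2038 + 316.8946) / (79.4268 + 216.0622) = 413.0984 / 295.4890 = 1.39802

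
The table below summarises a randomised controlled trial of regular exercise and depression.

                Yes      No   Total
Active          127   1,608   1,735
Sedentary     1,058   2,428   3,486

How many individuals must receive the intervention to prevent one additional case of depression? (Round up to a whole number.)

Risk in treated group = 127/1735 = 0.07320; risk in control = 1058/3486 = 0.30350.
Absolute risk reduction = 0.30350 − 0.07320 = 0.23030
NNT = 1 / ARR = 1 / 0.23030 = 4.342 → round up → 5

5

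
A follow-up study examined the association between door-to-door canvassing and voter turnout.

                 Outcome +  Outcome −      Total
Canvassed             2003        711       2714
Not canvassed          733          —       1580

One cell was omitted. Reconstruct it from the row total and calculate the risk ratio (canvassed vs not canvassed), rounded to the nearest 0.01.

The missing cell is in the unexposed row: 1580 − 733 = 847.
So a = 2003, b = 711, c = 733, d = 847.
RR = [a/(a+b)] / [c/(c+d)] = (2003/2714) / (733/1580) = 0.73803/0.46392 = 1.59083

1.59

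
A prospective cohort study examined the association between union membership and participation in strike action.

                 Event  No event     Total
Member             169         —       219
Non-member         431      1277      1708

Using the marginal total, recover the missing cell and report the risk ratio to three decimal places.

The missing cell is in the exposed row: 219 − 169 = 50.
So a = 169, b = 50, c = 431, d = 1277.
RR = [a/(a+b)] / [c/(c+d)] = (169/219) / (431/1708) = 0.77169/0.25234 = 3.05811

3.058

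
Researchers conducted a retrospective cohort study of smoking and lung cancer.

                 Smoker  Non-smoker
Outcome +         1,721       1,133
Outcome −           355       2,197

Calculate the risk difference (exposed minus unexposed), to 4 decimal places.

0.4888

Reading the table with exposure as columns: a = 1721 (Smoker, case), b = 355 (Smoker, non-case), c = 1133 (Non-smoker, case), d = 2197.
Risk in exposed = 1721/2076 = 0.828998; risk in unexposed = 1133/3330 = 0.340240.
Risk difference = 0.828998 − 0.340240 = 0.488758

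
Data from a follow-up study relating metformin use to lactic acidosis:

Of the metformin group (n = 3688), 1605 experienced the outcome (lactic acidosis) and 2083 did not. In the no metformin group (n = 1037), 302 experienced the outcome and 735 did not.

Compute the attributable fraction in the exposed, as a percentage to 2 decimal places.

From the description: a = 1605, b = 2083, c = 302, d = 735.
Risk in exposed = 1605/3688 = 0.43520; risk in unexposed = 302/1037 = 0.29122.
RR = 0.43520/0.29122 = 1.49436
AR% = (RR − 1)/RR × 100 = (1.49436 − 1)/1.49436 × 100 = 33.0818%

33.08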